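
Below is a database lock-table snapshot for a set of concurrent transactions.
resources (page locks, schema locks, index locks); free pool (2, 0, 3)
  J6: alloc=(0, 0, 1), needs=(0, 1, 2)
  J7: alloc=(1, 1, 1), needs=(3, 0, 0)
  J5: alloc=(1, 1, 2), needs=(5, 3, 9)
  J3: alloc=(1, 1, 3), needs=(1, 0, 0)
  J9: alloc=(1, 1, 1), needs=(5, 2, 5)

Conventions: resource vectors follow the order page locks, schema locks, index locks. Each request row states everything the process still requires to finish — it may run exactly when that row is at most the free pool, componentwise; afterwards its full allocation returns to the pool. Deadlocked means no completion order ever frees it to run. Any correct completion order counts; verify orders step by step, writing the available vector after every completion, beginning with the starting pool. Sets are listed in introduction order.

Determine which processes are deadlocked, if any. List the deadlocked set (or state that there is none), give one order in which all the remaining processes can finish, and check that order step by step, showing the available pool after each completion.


Deadlocked: J5 and J9.
Key observation: no order helps: past J3, J7, J6, the free pool tops out at (4, 2, 8), below what each blocked process needs in page locks.
A valid finishing order for the others: J3, J7, J6. Walking it through:
  pool = (2, 0, 3)
  J3: need (1, 0, 0) fits (2, 0, 3); releases (1, 1, 3), pool now (3, 1, 6)
  J7: need (3, 0, 0) fits (3, 1, 6); releases (1, 1, 1), pool now (4, 2, 7)
  J6: need (0, 1, 2) fits (4, 2, 7); releases (0, 0, 1), pool now (4, 2, 8)
None of the blocked processes ever fits:
  J5 still needs (5, 3, 9) but only (4, 2, 8) is free — short on page locks, schema locks and index locks
  J9 still needs (5, 2, 5) but only (4, 2, 8) is free — short on page locks


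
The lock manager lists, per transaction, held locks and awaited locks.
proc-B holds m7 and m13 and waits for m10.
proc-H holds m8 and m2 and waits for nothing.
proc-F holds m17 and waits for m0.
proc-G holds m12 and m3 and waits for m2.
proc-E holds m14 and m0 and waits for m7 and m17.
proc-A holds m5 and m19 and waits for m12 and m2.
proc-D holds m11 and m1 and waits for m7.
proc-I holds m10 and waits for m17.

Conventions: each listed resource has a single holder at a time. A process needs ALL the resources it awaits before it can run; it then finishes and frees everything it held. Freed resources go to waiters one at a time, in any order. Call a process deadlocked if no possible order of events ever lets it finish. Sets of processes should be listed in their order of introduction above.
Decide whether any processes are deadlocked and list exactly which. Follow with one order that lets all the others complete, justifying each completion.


Deadlocked set: proc-B, proc-F, proc-E, proc-D and proc-I.
Key observation: the loop proc-B -> proc-I -> proc-F -> proc-E -> proc-B blocks itself forever; proc-D waits into the deadlock from upstream.
The rest can finish in the order proc-H, proc-G, proc-A.
Step-by-step check:
  proc-H waits on nothing -> runs at once and releases m8 and m2
  run proc-G (all its waits — m2 — are resolved); releases m12 and m3
  run proc-A (all its waits — m12 and m2 — are resolved); releases m5 and m19


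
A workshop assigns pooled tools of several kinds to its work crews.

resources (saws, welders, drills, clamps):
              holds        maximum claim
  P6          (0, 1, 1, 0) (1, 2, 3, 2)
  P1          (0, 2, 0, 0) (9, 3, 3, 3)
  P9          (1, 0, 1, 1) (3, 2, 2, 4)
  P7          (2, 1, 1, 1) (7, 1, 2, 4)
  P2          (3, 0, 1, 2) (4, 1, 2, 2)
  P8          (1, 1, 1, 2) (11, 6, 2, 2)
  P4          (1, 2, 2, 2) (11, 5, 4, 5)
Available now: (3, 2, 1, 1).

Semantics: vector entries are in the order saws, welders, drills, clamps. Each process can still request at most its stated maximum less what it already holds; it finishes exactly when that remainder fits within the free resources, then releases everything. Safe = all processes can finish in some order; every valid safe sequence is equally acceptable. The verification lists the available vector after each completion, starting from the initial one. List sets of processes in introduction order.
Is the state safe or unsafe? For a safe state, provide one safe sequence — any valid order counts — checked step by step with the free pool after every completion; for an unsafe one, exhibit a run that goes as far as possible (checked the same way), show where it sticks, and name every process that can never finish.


The state is UNSAFE.
Key observation: P2, P6, P7, P9, P1 can finish, but then (9, 6, 5, 5) is all there is, and the blocked group's saws demands exceed it.
The run P2, P6, P7, P9, P1 cannot be extended any further. Walking it through:
  pool = (3, 2, 1, 1)
  P2 needs (1, 1, 1, 0) <= (3, 2, 1, 1) -> finishes; pool += (3, 0, 1, 2) = (6, 2, 2, 3)
  P6 needs (1, 1, 2, 2) <= (6, 2, 2, 3) -> finishes; pool += (0, 1, 1, 0) = (6, 3, 3, 3)
  P7 needs (5, 0, 1, 3) <= (6, 3, 3, 3) -> finishes; pool += (2, 1, 1, 1) = (8, 4, 4, 4)
  P9 needs (2, 2, 1, 3) <= (8, 4, 4, 4) -> finishes; pool += (1, 0, 1, 1) = (9, 4, 5, 5)
  P1 needs (9, 1, 3, 3) <= (9, 4, 5, 5) -> finishes; pool += (0, 2, 0, 0) = (9, 6, 5, 5)
  P8 still needs (10, 5, 1, 0) but only (9, 6, 5, 5) is free — short on saws
  P4 still needs (10, 3, 2, 3) but only (9, 6, 5, 5) is free — short on saws
Permanently blocked: P8 and P4.


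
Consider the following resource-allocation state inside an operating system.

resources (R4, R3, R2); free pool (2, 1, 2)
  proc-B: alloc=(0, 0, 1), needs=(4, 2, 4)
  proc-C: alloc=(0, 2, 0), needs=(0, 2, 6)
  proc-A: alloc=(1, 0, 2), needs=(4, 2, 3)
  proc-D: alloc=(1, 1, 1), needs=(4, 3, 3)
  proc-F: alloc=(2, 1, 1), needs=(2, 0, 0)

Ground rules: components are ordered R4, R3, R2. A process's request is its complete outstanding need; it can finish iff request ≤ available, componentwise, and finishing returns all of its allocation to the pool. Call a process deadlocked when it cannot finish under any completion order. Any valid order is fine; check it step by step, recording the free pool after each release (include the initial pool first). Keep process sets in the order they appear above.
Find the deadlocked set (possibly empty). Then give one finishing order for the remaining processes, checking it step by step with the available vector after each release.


Nothing here is deadlocked.
Key observation: proc-F can run right away; the returned allocation unlocks the remaining processes in turn.
A valid finishing order for the others: proc-F, proc-A, proc-B, proc-C, proc-D. Step-by-step check:
  pool = (2, 1, 2)
  proc-F: need (2, 0, 0) fits (2, 1, 2); releases (2, 1, 1), pool now (4, 2, 3)
  proc-A: need (4, 2, 3) fits (4, 2, 3); releases (1, 0, 2), pool now (5, 2, 5)
  proc-B: need (4, 2, 4) fits (5, 2, 5); releases (0, 0, 1), pool now (5, 2, 6)
  proc-C: need (0, 2, 6) fits (5, 2, 6); releases (0, 2, 0), pool now (5, 4, 6)
  proc-D: need (4, 3, 3) fits (5, 4, 6); releases (1, 1, 1), pool now (6, 5, 7)


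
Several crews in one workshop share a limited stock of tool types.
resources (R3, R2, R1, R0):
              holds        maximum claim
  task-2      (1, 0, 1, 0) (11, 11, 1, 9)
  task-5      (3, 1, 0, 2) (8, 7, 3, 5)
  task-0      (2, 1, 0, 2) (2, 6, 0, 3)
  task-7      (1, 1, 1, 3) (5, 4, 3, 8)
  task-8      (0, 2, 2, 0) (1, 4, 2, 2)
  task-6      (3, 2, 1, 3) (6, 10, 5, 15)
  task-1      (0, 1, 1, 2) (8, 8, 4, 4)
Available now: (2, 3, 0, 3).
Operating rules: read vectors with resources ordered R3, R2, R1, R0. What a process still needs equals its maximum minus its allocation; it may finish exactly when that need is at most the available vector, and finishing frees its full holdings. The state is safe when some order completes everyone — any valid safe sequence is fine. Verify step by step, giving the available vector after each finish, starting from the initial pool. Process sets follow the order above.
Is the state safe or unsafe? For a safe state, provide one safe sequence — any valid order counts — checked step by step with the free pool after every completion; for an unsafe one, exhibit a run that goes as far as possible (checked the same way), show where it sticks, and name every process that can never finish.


The state is SAFE; one workable sequence: task-8, task-0, task-7, task-5, task-1, task-6, task-2.
Key observation: task-0 marks the first exact bind of the order: its need (0, 5, 0, 1) fits the free (2, 5, 2, 3) with zero slack on a requested resource.
Verifying each step:
  pool = (2, 3, 0, 3)
  task-8: need (1, 2, 0, 2) fits (2, 3, 0, 3); releases (0, 2, 2, 0), pool now (2, 5, 2, 3)
  task-0: need (0, 5, 0, 1) fits (2, 5, 2, 3); releases (2, 1, 0, 2), pool now (4, 6, 2, 5)
  task-7: need (4, 3, 2, 5) fits (4, 6, 2, 5); releases (1, 1, 1, 3), pool now (5, 7, 3, 8)
  task-5: need (5, 6, 3, 3) fits (5, 7, 3, 8); releases (3, 1, 0, 2), pool now (8, 8, 3, 10)
  task-1: need (8, 7, 3, 2) fits (8, 8, 3, 10); releases (0, 1, 1, 2), pool now (8, 9, 4, 12)
  task-6: need (3, 8, 4, 12) fits (8, 9, 4, 12); releases (3, 2, 1, 3), pool now (11, 11, 5, 15)
  task-2: need (10, 11, 0, 9) fits (11, 11, 5, 15); releases (1, 0, 1, 0), pool now (12, 11, 6, 15)


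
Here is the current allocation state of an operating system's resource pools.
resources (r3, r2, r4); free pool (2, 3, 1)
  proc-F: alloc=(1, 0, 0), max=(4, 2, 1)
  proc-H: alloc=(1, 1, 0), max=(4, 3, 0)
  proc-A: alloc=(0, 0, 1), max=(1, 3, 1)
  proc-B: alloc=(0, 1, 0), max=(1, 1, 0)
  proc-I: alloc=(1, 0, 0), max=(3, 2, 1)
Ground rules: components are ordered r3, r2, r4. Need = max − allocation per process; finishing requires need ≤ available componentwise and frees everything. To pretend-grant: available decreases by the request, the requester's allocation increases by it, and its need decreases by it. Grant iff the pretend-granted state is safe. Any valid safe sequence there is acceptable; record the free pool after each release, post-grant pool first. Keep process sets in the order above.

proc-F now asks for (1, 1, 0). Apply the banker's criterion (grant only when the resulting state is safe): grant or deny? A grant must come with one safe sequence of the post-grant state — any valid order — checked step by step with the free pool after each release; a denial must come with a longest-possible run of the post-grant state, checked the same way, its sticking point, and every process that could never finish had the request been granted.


DENY. Granting would leave the state unsafe.
Key observation: no order helps: past proc-B, proc-A, the free pool tops out at (1, 3, 2), below what each blocked process needs in r3.
On the post-grant state, proc-B, proc-A is a maximal run — nothing extends it. Verifying each step:
  pool = (1, 2, 1)
  proc-B: need (1, 0, 0) fits (1, 2, 1); releases (0, 1, 0), pool now (1, 3, 1)
  proc-A: need (1, 3, 0) fits (1, 3, 1); releases (0, 0, 1), pool now (1, 3, 2)
  proc-F still needs (2, 1, 1) but only (1, 3, 2) is free — short on r3
  proc-H still needs (3, 2, 0) but only (1, 3, 2) is free — short on r3
  proc-I still needs (2, 2, 1) but only (1, 3, 2) is free — short on r3
Post-grant, the permanently blocked set is proc-F, proc-H and proc-I.


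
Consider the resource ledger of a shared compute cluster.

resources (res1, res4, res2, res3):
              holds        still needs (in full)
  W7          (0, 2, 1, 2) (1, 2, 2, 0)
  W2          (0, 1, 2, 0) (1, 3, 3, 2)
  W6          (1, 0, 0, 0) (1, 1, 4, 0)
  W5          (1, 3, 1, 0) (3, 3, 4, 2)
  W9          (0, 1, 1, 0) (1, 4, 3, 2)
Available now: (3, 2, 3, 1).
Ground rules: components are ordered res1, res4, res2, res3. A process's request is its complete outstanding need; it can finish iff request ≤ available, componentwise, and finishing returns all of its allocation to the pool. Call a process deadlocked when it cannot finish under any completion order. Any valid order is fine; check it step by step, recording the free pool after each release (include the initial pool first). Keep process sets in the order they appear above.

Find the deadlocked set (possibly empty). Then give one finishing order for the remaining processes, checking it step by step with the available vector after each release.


Nothing here is deadlocked.
Key observation: there is always a runnable process — W7 first — so the state unwinds completely.
One completion order for the rest: W7, W2, W9, W6, W5. Check, step by step:
  pool = (3, 2, 3, 1)
  W7 needs (1, 2, 2, 0) <= (3, 2, 3, 1) -> finishes; pool += (0, 2, 1, 2) = (3, 4, 4, 3)
  W2 needs (1, 3, 3, 2) <= (3, 4, 4, 3) -> finishes; pool += (0, 1, 2, 0) = (3, 5, 6, 3)
  W9 needs (1, 4, 3, 2) <= (3, 5, 6, 3) -> finishes; pool += (0, 1, 1, 0) = (3, 6, 7, 3)
  W6 needs (1, 1, 4, 0) <= (3, 6, 7, 3) -> finishes; pool += (1, 0, 0, 0) = (4, 6, 7, 3)
  W5 needs (3, 3, 4, 2) <= (4, 6, 7, 3) -> finishes; pool += (1, 3, 1, 0) = (5, 9, 8, 3)


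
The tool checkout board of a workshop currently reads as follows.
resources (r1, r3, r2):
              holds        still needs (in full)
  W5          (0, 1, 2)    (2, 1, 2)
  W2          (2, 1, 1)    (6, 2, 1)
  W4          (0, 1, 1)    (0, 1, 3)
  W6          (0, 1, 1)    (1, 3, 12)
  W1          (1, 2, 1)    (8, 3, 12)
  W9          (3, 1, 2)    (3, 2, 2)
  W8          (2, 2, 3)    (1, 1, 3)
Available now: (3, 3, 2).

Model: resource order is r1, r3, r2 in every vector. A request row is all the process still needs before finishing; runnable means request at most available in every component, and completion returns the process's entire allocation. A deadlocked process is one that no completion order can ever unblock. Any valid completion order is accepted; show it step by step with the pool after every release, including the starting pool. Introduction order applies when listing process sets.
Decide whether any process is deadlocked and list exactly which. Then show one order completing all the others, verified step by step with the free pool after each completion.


Deadlocked: W6 and W1.
Key observation: once W9, W4, W8, W5, W2 finish, the pool peaks at (10, 9, 11) — and every remaining process still needs more r2 than that.
One completion order for the rest: W9, W4, W8, W5, W2. Verifying each step:
  pool = (3, 3, 2)
  run W9 (needs (3, 2, 2), free (3, 3, 2)); after release of (3, 1, 2) the pool is (6, 4, 4)
  run W4 (needs (0, 1, 3), free (6, 4, 4)); after release of (0, 1, 1) the pool is (6, 5, 5)
  run W8 (needs (1, 1, 3), free (6, 5, 5)); after release of (2, 2, 3) the pool is (8, 7, 8)
  run W5 (needs (2, 1, 2), free (8, 7, 8)); after release of (0, 1, 2) the pool is (8, 8, 10)
  run W2 (needs (6, 2, 1), free (8, 8, 10)); after release of (2, 1, 1) the pool is (10, 9, 11)
None of the blocked processes ever fits:
  W6 cannot run: need (1, 3, 12) vs free (10, 9, 11) (insufficient r2)
  W1 cannot run: need (8, 3, 12) vs free (10, 9, 11) (insufficient r2)


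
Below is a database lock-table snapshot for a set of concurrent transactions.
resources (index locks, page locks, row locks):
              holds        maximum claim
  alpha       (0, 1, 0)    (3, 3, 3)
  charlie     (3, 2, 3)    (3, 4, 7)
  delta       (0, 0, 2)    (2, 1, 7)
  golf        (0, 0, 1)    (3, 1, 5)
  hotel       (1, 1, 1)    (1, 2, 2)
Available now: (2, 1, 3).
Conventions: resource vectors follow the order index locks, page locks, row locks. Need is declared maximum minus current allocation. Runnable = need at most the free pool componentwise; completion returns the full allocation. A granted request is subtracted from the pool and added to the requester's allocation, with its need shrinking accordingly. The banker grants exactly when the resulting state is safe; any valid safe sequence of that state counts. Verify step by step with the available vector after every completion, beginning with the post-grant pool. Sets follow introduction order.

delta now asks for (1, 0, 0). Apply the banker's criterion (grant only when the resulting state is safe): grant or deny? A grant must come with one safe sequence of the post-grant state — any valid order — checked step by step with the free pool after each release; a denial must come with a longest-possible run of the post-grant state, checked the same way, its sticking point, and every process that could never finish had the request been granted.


GRANT. The post-grant state is safe; one safe sequence: hotel, charlie, alpha, golf, delta.
Key observation: after the grant the pool drops to (1, 1, 3), which still lets hotel finish first and unwind the rest.
Step-by-step check of the post-grant state:
  pool = (1, 1, 3)
  run hotel (needs (0, 1, 1), free (1, 1, 3)); after release of (1, 1, 1) the pool is (2, 2, 4)
  run charlie (needs (0, 2, 4), free (2, 2, 4)); after release of (3, 2, 3) the pool is (5, 4, 7)
  run alpha (needs (3, 2, 3), free (5, 4, 7)); after release of (0, 1, 0) the pool is (5, 5, 7)
  run golf (needs (3, 1, 4), free (5, 5, 7)); after release of (0, 0, 1) the pool is (5, 5, 8)
  run delta (needs (1, 1, 5), free (5, 5, 8)); after release of (1, 0, 2) the pool is (6, 5, 10)


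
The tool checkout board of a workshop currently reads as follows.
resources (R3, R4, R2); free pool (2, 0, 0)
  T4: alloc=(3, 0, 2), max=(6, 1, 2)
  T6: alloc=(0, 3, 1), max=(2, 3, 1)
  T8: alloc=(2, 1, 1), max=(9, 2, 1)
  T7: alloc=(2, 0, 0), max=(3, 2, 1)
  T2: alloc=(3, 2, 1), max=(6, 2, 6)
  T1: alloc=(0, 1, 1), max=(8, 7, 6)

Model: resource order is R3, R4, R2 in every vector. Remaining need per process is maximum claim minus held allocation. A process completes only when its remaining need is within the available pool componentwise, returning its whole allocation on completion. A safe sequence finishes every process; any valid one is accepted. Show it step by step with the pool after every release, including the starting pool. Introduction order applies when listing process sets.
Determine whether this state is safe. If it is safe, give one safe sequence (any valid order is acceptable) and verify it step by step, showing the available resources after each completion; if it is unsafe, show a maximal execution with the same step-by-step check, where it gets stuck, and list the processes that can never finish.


UNSAFE — no complete ordering exists.
Key observation: once T6, T7, T4, T8 finish, the pool peaks at (9, 4, 4) — and every remaining process still needs more R2 than that.
Going as far as possible: T6, T7, T4, T8; after that, nothing fits. Verifying each step:
  pool = (2, 0, 0)
  run T6 (needs (2, 0, 0), free (2, 0, 0)); after release of (0, 3, 1) the pool is (2, 3, 1)
  run T7 (needs (1, 2, 1), free (2, 3, 1)); after release of (2, 0, 0) the pool is (4, 3, 1)
  run T4 (needs (3, 1, 0), free (4, 3, 1)); after release of (3, 0, 2) the pool is (7, 3, 3)
  run T8 (needs (7, 1, 0), free (7, 3, 3)); after release of (2, 1, 1) the pool is (9, 4, 4)
  blocked: T2 wants (3, 0, 5), pool (9, 4, 4) — not enough R2
  blocked: T1 wants (8, 6, 5), pool (9, 4, 4) — not enough R4 and R2
Processes that can never finish: T2 and T1.


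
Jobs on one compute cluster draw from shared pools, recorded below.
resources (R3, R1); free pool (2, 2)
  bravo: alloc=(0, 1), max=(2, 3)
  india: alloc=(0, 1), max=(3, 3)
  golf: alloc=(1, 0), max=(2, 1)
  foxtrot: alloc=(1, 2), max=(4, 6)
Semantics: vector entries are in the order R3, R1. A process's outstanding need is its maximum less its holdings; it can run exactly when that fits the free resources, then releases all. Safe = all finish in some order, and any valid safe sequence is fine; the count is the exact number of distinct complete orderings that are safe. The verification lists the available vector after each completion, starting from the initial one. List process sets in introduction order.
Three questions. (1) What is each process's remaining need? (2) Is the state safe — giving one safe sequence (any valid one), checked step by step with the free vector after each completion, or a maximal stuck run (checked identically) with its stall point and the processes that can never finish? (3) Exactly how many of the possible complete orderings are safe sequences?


(1) Outstanding need per process (order R3, R1):
  bravo: (2, 2)
  india: (3, 2)
  golf: (1, 1)
  foxtrot: (3, 4)
(2) SAFE, for example via the order golf, bravo, india, foxtrot.
Key observation: bravo marks the first exact bind of the order: its need (2, 2) fits the free (3, 2) with zero slack on a requested resource.
Walking it through:
  pool = (2, 2)
  golf: need (1, 1) fits (2, 2); releases (1, 0), pool now (3, 2)
  bravo: need (2, 2) fits (3, 2); releases (0, 1), pool now (3, 3)
  india: need (3, 2) fits (3, 3); releases (0, 1), pool now (3, 4)
  foxtrot: need (3, 4) fits (3, 4); releases (1, 2), pool now (4, 6)
(3) Precisely 3 of the possible complete orderings are safe sequences.


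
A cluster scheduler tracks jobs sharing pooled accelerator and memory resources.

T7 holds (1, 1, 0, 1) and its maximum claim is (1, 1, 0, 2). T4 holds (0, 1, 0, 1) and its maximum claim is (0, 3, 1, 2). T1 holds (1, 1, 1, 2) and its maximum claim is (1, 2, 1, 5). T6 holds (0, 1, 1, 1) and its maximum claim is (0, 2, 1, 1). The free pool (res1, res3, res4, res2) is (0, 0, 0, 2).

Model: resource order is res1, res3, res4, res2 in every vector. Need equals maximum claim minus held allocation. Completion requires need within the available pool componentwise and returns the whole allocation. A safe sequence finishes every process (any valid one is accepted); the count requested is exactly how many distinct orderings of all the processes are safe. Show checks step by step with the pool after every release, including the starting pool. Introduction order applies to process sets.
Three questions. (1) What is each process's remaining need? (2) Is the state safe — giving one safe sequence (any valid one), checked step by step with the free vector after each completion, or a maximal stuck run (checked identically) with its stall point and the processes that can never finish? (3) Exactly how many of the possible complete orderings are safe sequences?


(1) Need matrix, components ordered res1, res3, res4, res2:
  T7: (0, 0, 0, 1)
  T4: (0, 2, 1, 1)
  T1: (0, 1, 0, 3)
  T6: (0, 1, 0, 0)
(2) SAFE. One safe sequence: T7, T6, T1, T4.
Key observation: reading the order forward, T6 is the first process whose need (0, 1, 0, 0) meets the free pool (1, 1, 0, 3) exactly on a resource it requests.
Check, step by step:
  pool = (0, 0, 0, 2)
  run T7 (needs (0, 0, 0, 1), free (0, 0, 0, 2)); after release of (1, 1, 0, 1) the pool is (1, 1, 0, 3)
  run T6 (needs (0, 1, 0, 0), free (1, 1, 0, 3)); after release of (0, 1, 1, 1) the pool is (1, 2, 1, 4)
  run T1 (needs (0, 1, 0, 3), free (1, 2, 1, 4)); after release of (1, 1, 1, 2) the pool is (2, 3, 2, 6)
  run T4 (needs (0, 2, 1, 1), free (2, 3, 2, 6)); after release of (0, 1, 0, 1) the pool is (2, 4, 2, 7)
(3) The exact count: 4 of the possible complete orderings are safe sequences.


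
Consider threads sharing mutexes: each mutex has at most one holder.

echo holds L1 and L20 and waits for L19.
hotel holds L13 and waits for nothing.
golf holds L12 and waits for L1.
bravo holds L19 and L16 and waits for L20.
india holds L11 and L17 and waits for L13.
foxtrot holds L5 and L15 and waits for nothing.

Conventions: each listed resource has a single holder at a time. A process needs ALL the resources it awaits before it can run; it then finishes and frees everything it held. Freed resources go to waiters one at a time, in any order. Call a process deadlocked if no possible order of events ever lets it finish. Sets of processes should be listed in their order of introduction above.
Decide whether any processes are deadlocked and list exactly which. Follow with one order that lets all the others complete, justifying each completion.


Deadlocked set: echo, golf and bravo.
Key observation: the loop echo -> bravo -> echo blocks itself forever; golf waits into the deadlock from upstream.
A valid finishing order for the others: hotel, india, foxtrot.
Verifying each step:
  hotel: no waits; runs immediately, freeing L13
  india waits on L13 — all released -> runs and releases L11 and L17
  foxtrot: no waits; runs immediately, freeing L5 and L15


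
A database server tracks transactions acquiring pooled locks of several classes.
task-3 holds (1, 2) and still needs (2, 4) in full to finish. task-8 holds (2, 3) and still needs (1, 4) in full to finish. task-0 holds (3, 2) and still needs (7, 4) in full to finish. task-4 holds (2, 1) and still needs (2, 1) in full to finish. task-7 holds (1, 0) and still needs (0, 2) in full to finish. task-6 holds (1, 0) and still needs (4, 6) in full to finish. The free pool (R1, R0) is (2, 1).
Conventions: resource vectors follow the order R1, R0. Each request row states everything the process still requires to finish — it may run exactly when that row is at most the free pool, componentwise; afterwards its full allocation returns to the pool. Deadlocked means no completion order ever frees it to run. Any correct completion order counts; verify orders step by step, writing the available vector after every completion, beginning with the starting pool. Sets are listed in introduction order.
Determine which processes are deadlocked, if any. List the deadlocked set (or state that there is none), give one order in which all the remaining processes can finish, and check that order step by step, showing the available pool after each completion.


Deadlocked: task-3, task-8, task-0 and task-6.
Key observation: no order helps: past task-4, task-7, the free pool tops out at (5, 2), below what each blocked process needs in R0.
One completion order for the rest: task-4, task-7. Check, step by step:
  pool = (2, 1)
  task-4 needs (2, 1) <= (2, 1) -> finishes; pool += (2, 1) = (4, 2)
  task-7 needs (0, 2) <= (4, 2) -> finishes; pool += (1, 0) = (5, 2)
The stuck group stays short no matter what:
  task-3 cannot run: need (2, 4) vs free (5, 2) (insufficient R0)
  task-8 cannot run: need (1, 4) vs free (5, 2) (insufficient R0)
  task-0 cannot run: need (7, 4) vs free (5, 2) (insufficient R1 and R0)
  task-6 cannot run: need (4, 6) vs free (5, 2) (insufficient R0)


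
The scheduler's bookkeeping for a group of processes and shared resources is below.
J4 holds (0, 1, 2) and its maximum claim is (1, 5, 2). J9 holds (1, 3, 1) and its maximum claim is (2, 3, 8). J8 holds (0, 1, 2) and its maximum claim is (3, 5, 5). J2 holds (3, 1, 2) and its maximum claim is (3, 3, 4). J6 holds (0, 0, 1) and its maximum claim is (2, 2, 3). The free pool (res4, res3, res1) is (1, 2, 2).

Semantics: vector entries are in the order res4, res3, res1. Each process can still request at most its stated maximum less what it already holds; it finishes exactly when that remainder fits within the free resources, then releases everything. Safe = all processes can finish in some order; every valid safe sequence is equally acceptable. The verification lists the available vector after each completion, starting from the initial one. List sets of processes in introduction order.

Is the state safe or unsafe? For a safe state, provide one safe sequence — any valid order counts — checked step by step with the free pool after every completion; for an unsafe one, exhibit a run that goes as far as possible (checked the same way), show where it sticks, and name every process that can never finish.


UNSAFE.
Key observation: after J2, J6 the pool peaks at (4, 3, 5), and each blocked process is short somewhere: J4 on res3; J9 on res1; J8 on res3.
The run J2, J6 cannot be extended any further. Verifying each step:
  pool = (1, 2, 2)
  J2 needs (0, 2, 2) <= (1, 2, 2) -> finishes; pool += (3, 1, 2) = (4, 3, 4)
  J6 needs (2, 2, 2) <= (4, 3, 4) -> finishes; pool += (0, 0, 1) = (4, 3, 5)
  J4 still needs (1, 4, 0) but only (4, 3, 5) is free — short on res3
  J9 still needs (1, 0, 7) but only (4, 3, 5) is free — short on res1
  J8 still needs (3, 4, 3) but only (4, 3, 5) is free — short on res3
Never able to finish: J4, J9 and J8.


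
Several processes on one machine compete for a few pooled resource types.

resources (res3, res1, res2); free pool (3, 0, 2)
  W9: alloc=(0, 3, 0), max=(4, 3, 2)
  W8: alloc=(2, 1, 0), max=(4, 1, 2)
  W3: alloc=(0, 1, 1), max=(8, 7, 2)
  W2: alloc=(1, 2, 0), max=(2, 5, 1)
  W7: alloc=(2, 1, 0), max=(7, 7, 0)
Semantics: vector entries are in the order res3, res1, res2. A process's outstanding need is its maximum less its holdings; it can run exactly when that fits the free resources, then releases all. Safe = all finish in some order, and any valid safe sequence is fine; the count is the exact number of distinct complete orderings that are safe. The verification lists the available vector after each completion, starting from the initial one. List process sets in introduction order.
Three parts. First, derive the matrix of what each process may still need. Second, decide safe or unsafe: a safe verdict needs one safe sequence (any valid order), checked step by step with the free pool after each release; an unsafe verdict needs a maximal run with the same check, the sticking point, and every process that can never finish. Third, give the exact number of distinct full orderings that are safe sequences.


(1) Remaining need (order res3, res1, res2):
  W9: (4, 0, 2)
  W8: (2, 0, 2)
  W3: (8, 6, 1)
  W2: (1, 3, 1)
  W7: (5, 6, 0)
(2) SAFE. One safe sequence: W8, W9, W2, W7, W3.
Key observation: reading the order forward, W8 is the first process whose need (2, 0, 2) meets the free pool (3, 0, 2) exactly on a resource it requests.
Step-by-step check:
  pool = (3, 0, 2)
  run W8 (needs (2, 0, 2), free (3, 0, 2)); after release of (2, 1, 0) the pool is (5, 1, 2)
  run W9 (needs (4, 0, 2), free (5, 1, 2)); after release of (0, 3, 0) the pool is (5, 4, 2)
  run W2 (needs (1, 3, 1), free (5, 4, 2)); after release of (1, 2, 0) the pool is (6, 6, 2)
  run W7 (needs (5, 6, 0), free (6, 6, 2)); after release of (2, 1, 0) the pool is (8, 7, 2)
  run W3 (needs (8, 6, 1), free (8, 7, 2)); after release of (0, 1, 1) the pool is (8, 8, 3)
(3) Exactly 1 of the possible complete orderings is a safe sequence.


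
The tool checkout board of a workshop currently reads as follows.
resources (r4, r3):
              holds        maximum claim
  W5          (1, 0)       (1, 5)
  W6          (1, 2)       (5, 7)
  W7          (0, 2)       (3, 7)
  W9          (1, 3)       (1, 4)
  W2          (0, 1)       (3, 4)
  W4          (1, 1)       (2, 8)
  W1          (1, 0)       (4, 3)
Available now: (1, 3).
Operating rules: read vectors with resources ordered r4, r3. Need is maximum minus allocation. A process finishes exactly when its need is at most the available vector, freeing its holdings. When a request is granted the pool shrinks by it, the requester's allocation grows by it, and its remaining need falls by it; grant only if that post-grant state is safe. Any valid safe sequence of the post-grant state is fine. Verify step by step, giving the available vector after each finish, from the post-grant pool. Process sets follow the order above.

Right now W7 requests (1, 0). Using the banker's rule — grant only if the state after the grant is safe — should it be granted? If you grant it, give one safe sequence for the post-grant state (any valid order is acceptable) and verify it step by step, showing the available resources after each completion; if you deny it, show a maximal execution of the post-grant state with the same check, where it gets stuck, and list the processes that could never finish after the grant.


GRANT: granting preserves safety; a valid post-grant sequence is W9, W5, W7, W1, W4, W6, W2.
Key observation: with (0, 3) left after the transfer, W9 can run at once — the state stays safe.
Verifying the post-grant state step by step:
  pool = (0, 3)
  W9: need (0, 1) fits (0, 3); releases (1, 3), pool now (1, 6)
  W5: need (0, 5) fits (1, 6); releases (1, 0), pool now (2, 6)
  W7: need (2, 5) fits (2, 6); releases (1, 2), pool now (3, 8)
  W1: need (3, 3) fits (3, 8); releases (1, 0), pool now (4, 8)
  W4: need (1, 7) fits (4, 8); releases (1, 1), pool now (5, 9)
  W6: need (4, 5) fits (5, 9); releases (1, 2), pool now (6, 11)
  W2: need (3, 3) fits (6, 11); releases (0, 1), pool now (6, 12)


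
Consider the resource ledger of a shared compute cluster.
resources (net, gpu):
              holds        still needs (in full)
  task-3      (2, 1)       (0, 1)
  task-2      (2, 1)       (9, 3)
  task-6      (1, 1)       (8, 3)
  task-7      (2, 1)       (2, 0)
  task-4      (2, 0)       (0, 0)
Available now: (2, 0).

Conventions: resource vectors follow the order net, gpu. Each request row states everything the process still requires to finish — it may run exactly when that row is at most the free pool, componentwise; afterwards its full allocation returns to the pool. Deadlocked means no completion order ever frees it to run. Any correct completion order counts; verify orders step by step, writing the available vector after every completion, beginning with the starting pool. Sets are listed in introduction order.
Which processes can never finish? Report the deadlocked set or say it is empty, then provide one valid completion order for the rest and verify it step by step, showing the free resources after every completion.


Deadlocked: task-2 and task-6.
Key observation: even finishing task-7, task-3, task-4 leaves just (8, 2) free — too little gpu for any of the remaining processes.
The rest can finish in the order task-7, task-3, task-4. Verifying each step:
  pool = (2, 0)
  run task-7 (needs (2, 0), free (2, 0)); after release of (2, 1) the pool is (4, 1)
  run task-3 (needs (0, 1), free (4, 1)); after release of (2, 1) the pool is (6, 2)
  run task-4 (needs (0, 0), free (6, 2)); after release of (2, 0) the pool is (8, 2)
The blocked processes can never fit:
  task-2 still needs (9, 3) but only (8, 2) is free — short on net and gpu
  task-6 still needs (8, 3) but only (8, 2) is free — short on gpu


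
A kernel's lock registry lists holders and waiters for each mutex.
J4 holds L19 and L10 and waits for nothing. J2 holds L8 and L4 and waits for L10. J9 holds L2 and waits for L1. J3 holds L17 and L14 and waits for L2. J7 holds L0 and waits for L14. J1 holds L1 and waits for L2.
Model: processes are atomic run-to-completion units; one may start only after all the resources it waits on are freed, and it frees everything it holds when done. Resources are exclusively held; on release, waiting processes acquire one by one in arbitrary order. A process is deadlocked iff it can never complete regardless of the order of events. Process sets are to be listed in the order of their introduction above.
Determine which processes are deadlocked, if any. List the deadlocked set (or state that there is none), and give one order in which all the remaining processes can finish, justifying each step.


The deadlocked set is J9, J3, J7 and J1.
Key observation: the cycle J9 -> J1 -> J9 can never break — each member waits on the next; J3 and J7 wait into the deadlock from upstream.
The rest can finish in the order J4, J2.
Step-by-step check:
  J4: no waits; runs immediately, freeing L19 and L10
  J2 waits on L10 — all released -> runs and releases L8 and L4


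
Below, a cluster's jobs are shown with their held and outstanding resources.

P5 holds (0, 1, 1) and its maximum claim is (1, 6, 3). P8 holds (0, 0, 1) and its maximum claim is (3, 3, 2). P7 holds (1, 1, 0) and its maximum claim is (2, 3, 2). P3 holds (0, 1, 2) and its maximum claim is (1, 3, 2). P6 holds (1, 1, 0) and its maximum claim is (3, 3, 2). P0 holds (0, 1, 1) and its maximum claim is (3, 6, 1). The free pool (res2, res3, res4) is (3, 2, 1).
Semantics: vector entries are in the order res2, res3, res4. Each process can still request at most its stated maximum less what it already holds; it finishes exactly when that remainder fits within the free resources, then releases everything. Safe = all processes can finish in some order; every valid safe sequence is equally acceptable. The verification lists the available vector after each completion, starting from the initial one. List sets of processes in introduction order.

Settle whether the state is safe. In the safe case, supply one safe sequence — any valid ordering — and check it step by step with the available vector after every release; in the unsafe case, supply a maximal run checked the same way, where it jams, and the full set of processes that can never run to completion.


The state is SAFE; one workable sequence: P3, P7, P8, P6, P0, P5.
Key observation: the order's first zero-slack moment is P3 ((1, 2, 0) needed, (3, 2, 1) free — a requested resource with nothing to spare).
Walking it through:
  pool = (3, 2, 1)
  run P3 (needs (1, 2, 0), free (3, 2, 1)); after release of (0, 1, 2) the pool is (3, 3, 3)
  run P7 (needs (1, 2, 2), free (3, 3, 3)); after release of (1, 1, 0) the pool is (4, 4, 3)
  run P8 (needs (3, 3, 1), free (4, 4, 3)); after release of (0, 0, 1) the pool is (4, 4, 4)
  run P6 (needs (2, 2, 2), free (4, 4, 4)); after release of (1, 1, 0) the pool is (5, 5, 4)
  run P0 (needs (3, 5, 0), free (5, 5, 4)); after release of (0, 1, 1) the pool is (5, 6, 5)
  run P5 (needs (1, 5, 2), free (5, 6, 5)); after release of (0, 1, 1) the pool is (5, 7, 6)


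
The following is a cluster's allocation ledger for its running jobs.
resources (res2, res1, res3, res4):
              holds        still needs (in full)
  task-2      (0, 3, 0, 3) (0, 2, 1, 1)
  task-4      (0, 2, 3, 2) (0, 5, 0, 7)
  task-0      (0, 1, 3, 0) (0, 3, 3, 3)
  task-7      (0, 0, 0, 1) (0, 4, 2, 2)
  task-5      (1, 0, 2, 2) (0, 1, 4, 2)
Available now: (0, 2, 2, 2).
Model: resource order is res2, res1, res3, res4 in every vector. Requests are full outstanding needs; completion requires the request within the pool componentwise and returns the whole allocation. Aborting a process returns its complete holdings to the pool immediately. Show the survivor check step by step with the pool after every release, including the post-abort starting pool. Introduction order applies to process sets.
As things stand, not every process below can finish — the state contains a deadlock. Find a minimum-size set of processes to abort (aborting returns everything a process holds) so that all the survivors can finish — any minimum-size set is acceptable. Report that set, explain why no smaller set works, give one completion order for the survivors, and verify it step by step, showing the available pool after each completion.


The answer: abort task-5.
Key observation: the deadlocked task-0 becomes finishable only because task-5 released (1, 0, 2, 2); it completes at step 3 below.
No smaller set exists: with zero aborts the deadlock remains.
Survivors finish in the order: task-2, task-7, task-0, task-4. Step-by-step check (pool after the aborts first):
  pool = (1, 2, 4, 4)
  task-2 needs (0, 2, 1, 1) <= (1, 2, 4, 4) -> finishes; pool += (0, 3, 0, 3) = (1, 5, 4, 7)
  task-7 needs (0, 4, 2, 2) <= (1, 5, 4, 7) -> finishes; pool += (0, 0, 0, 1) = (1, 5, 4, 8)
  task-0 needs (0, 3, 3, 3) <= (1, 5, 4, 8) -> finishes; pool += (0, 1, 3, 0) = (1, 6, 7, 8)
  task-4 needs (0, 5, 0, 7) <= (1, 6, 7, 8) -> finishes; pool += (0, 2, 3, 2) = (1, 8, 10, 10)


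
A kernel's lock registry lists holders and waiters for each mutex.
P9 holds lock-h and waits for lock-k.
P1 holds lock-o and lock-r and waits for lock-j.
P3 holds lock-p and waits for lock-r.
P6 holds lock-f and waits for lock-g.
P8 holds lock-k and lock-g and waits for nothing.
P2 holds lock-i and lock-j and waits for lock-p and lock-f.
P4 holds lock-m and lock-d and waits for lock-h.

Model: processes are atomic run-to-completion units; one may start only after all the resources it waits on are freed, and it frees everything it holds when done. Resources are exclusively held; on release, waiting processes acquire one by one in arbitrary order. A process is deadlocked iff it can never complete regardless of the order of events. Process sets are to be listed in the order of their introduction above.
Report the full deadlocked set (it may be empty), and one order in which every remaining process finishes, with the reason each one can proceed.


Deadlocked set: P1, P3 and P2.
Key observation: along P1 -> P2 -> P3 -> P1, each member waits on what the next one holds — a deadlock; no other process is dragged down with it.
The rest can finish in the order P8, P9, P6, P4.
Walking it through:
  P8: no waits; runs immediately, freeing lock-k and lock-g
  P9: everything it awaited (lock-k) is free; runs, freeing lock-h
  P6: everything it awaited (lock-g) is free; runs, freeing lock-f
  P4: everything it awaited (lock-h) is free; runs, freeing lock-m and lock-d
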